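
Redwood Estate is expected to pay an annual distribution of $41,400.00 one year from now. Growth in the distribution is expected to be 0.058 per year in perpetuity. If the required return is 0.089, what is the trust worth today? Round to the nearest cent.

Growing perpetuity: P = D₁ / (r − g) = $41,400.0000 / (0.089 − 0.058) = $1,335,483.87

$1335483.87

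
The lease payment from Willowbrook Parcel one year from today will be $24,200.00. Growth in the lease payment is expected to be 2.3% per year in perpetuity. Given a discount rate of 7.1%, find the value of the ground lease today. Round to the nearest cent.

$504166.67

Growing perpetuity: P = D₁ / (r − g) = $24,200.0000 / (0.071 − 0.023) = $504,166.67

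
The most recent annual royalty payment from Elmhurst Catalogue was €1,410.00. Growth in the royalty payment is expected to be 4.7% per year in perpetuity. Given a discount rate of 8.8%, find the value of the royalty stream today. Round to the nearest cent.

€36006.59

D₁ = D₀ × (1 + g) = €1,410.00 × 1.047 = €1,476.2700
Growing perpetuity: P = D₁ / (r − g) = €1,476.2700 / (0.088 − 0.047) = €36,006.59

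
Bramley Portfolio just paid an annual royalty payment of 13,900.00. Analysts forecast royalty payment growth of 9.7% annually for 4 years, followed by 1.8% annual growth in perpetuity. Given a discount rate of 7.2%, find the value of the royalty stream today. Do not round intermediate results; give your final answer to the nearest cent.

D_1 = 15248.30000
D_2 = 16727.38510
D_3 = 18349.94145
D_4 = 20129.88578
Terminal value at year 4: TV = D_4×(1+g_2)/(r−g_2) = 20492.22372/0.054 = 379485.62444
P_0 = D_1/(1+r)^1 + D_2/(1+r)^2 + D_3/(1+r)^3 + D_4/(1+r)^4 + TV/(1+r)^4
    = 14224.16045 + 14555.88061 + 14895.33678 + 15242.70937 + 287353.29889 = 346271.38609

346271.39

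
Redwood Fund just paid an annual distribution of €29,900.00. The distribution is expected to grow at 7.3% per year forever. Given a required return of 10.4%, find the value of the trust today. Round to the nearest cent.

D₁ = D₀ × (1 + g) = €29,900.00 × 1.073 = €32,082.7000
Growing perpetuity: P = D₁ / (r − g) = €32,082.7000 / (0.104 − 0.073) = €1,034,925.81

€1034925.81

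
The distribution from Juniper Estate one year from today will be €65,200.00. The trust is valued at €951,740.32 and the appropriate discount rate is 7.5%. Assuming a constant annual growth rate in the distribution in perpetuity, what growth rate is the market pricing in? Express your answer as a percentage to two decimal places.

P = D₁/(r−g) ⇒ g = r − D₁/P = 0.075 − €65,200.00/€951,740.32 = 0.006494

0.65%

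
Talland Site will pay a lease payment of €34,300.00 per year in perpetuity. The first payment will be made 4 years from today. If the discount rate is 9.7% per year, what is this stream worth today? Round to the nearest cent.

€267856.69

Value at end of year 3: C / r = €34,300.00 / 0.097 = €353,608.2474
Discount to today: PV = €353,608.2474 / (1 + 0.097)^3 = €353,608.2474 / 1.320140 = €267,856.69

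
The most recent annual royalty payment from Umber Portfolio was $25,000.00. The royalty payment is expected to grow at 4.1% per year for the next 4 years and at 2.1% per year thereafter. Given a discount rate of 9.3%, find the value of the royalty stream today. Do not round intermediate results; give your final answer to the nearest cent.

D_1 = 26025.00000
D_2 = 27092.02500
D_3 = 28202.79803
D_4 = 29359.11274
Terminal value at year 4: TV = D_4×(1+g_2)/(r−g_2) = 29975.65411/0.072 = 416328.52933
P_0 = D_1/(1+r)^1 + D_2/(1+r)^2 + D_3/(1+r)^3 + D_4/(1+r)^4 + TV/(1+r)^4
    = 23810.61299 + 22677.81164 + 21598.90386 + 20571.32563 + 291712.82601 = 380371.48014

$380371.48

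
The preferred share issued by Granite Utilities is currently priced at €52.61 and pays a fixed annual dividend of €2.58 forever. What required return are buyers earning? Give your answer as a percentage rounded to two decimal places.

4.90%

P = C/r ⇒ r = C/P = €2.58/€52.61 = 0.049040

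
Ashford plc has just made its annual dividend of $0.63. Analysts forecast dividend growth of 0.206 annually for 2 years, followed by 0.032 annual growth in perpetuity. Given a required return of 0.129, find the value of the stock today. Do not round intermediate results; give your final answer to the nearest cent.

D_1 = 0.75978
D_2 = 0.91629
Terminal value at year 2: TV = D_2×(1+g_2)/(r−g_2) = 0.94562/0.097 = 9.74862
P_0 = D_1/(1+r)^1 + D_2/(1+r)^2 + TV/(1+r)^2
    = 0.67297 + 0.71886 + 7.64813 = 9.03996

$9.04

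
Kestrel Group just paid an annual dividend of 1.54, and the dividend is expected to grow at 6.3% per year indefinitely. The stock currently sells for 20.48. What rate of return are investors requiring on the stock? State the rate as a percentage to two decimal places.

14.29%

D₁ = 1.54 × 1.063 = 1.6370
P = D₁/(r − g) ⇒ r = D₁/P + g = 1.6370/20.48 + 0.063 = 0.079933 + 0.063 = 0.142933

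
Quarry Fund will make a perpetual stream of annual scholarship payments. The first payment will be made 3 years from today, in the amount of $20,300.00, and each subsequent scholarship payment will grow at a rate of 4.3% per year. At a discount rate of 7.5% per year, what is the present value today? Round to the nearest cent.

Value at end of year 2: C₁ / (r − g) = $20,300.00 / (0.075 − 0.043) = $634,375.0000
Discount to today: PV = $634,375.0000 / (1 + 0.075)^2 = $634,375.0000 / 1.155625 = $548,945.38

$548945.38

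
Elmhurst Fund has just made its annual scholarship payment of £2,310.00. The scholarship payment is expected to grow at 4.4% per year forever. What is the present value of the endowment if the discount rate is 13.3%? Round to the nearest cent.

£27097.08

D₁ = D₀ × (1 + g) = £2,310.00 × 1.044 = £2,411.6400
Growing perpetuity: P = D₁ / (r − g) = £2,411.6400 / (0.133 − 0.044) = £27,097.08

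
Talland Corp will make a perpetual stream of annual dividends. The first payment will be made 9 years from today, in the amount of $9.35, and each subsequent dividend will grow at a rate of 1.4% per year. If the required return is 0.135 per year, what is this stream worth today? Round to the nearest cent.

Value at end of year 8: C₁ / (r − g) = $9.35 / (0.135 − 0.014) = $77.2727
Discount to today: PV = $77.2727 / (1 + 0.135)^8 = $77.2727 / 2.754019 = $28.06

$28.06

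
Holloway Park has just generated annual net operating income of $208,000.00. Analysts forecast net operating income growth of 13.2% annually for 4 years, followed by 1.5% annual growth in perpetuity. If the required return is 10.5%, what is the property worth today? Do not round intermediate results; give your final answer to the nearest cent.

$3467669.83

D_1 = 235456.00000
D_2 = 266536.19200
D_3 = 301718.96934
D_4 = 341545.87330
Terminal value at year 4: TV = D_4×(1+g_2)/(r−g_2) = 346669.06140/0.09 = 3851878.45997
P_0 = D_1/(1+r)^1 + D_2/(1+r)^2 + D_3/(1+r)^3 + D_4/(1+r)^4 + TV/(1+r)^4
    = 213082.35294 + 218288.89007 + 223622.64576 + 229086.72850 + 2583589.21590 = 3467669.83318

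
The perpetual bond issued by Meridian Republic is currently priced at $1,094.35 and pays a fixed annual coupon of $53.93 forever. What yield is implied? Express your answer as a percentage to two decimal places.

P = C/r ⇒ r = C/P = $53.93/$1,094.35 = 0.049280

4.93%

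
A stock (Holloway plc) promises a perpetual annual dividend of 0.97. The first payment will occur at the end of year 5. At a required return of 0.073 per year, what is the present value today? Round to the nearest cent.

Value at end of year 4: C / r = 0.97 / 0.073 = 13.2877
Discount to today: PV = 13.2877 / (1 + 0.073)^4 = 13.2877 / 1.325558 = 10.02

10.02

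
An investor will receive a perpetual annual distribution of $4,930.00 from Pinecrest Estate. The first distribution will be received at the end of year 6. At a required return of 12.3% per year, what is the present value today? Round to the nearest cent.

Value at end of year 5: C / r = $4,930.00 / 0.123 = $40,081.3008
Discount to today: PV = $40,081.3008 / (1 + 0.123)^5 = $40,081.3008 / 1.786071 = $22,441.04

$22441.04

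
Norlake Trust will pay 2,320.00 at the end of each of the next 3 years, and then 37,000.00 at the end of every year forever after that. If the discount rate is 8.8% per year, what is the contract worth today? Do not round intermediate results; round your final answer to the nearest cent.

PV of 3-year annuity: 2,320.00 × [1 − (1+0.088)^−3] / 0.088 = 5893.59941
Perpetuity value at year 3: 37,000.00 / 0.088 = 420454.54545
PV of perpetuity: 420454.54545 / (1+0.088)^3 = 326461.79623
Total PV = 5893.59941 + 326461.79623 = 332355.39564

332355.40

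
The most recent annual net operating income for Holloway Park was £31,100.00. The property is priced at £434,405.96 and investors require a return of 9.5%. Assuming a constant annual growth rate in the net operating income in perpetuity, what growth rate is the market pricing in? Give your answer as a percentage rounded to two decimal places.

2.18%

P = D₀(1+g)/(r−g) ⇒ P(r−g) = D₀(1+g) ⇒ g(P+D₀) = P·r − D₀
g = (P·r − D₀)/(P + D₀) = (£434,405.96×0.095 − £31,100.00) / (£434,405.96 + £31,100.00) = 0.021844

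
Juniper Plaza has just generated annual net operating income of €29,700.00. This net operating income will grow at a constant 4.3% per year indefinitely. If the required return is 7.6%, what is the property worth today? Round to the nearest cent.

€938700.00

D₁ = D₀ × (1 + g) = €29,700.00 × 1.043 = €30,977.1000
Growing perpetuity: P = D₁ / (r − g) = €30,977.1000 / (0.076 − 0.043) = €938,700.00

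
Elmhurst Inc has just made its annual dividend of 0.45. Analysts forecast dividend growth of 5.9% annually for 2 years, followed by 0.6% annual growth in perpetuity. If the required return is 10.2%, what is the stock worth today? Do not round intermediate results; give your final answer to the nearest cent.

5.20

D_1 = 0.47655
D_2 = 0.50467
Terminal value at year 2: TV = D_2×(1+g_2)/(r−g_2) = 0.50769/0.096 = 5.28848
P_0 = D_1/(1+r)^1 + D_2/(1+r)^2 + TV/(1+r)^2
    = 0.43244 + 0.41557 + 4.35480 = 5.20281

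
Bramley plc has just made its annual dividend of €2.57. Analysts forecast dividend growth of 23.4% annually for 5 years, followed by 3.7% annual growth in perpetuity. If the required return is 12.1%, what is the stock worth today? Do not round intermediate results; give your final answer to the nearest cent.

€68.58

D_1 = 3.17138
D_2 = 3.91348
D_3 = 4.82924
D_4 = 5.95928
D_5 = 7.35375
Terminal value at year 5: TV = D_5×(1+g_2)/(r−g_2) = 7.62584/0.084 = 90.78381
P_0 = D_1/(1+r)^1 + D_2/(1+r)^2 + D_3/(1+r)^3 + D_4/(1+r)^4 + D_5/(1+r)^5 + TV/(1+r)^5
    = 2.82906 + 3.11424 + 3.42817 + 3.77373 + 4.15414 + 51.28382 = 68.58316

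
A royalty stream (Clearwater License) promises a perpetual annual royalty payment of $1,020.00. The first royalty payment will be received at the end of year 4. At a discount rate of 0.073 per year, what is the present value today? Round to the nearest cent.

$11310.40

Value at end of year 3: C / r = $1,020.00 / 0.073 = $13,972.6027
Discount to today: PV = $13,972.6027 / (1 + 0.073)^3 = $13,972.6027 / 1.235376 = $11,310.40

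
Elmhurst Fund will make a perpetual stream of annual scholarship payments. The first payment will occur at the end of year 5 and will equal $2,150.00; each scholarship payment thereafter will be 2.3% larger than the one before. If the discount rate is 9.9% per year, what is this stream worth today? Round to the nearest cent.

Value at end of year 4: C₁ / (r − g) = $2,150.00 / (0.099 − 0.023) = $28,289.4737
Discount to today: PV = $28,289.4737 / (1 + 0.099)^4 = $28,289.4737 / 1.458783 = $19,392.51

$19392.51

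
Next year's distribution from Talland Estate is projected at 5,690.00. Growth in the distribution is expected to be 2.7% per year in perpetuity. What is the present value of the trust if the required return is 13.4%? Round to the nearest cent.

Growing perpetuity: P = D₁ / (r − g) = 5,690.0000 / (0.134 − 0.027) = 53,177.57

53177.57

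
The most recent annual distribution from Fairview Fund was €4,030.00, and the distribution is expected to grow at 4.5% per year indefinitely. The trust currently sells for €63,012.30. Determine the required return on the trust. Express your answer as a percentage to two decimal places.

11.18%

D₁ = €4,030.00 × 1.045 = €4,211.3500
P = D₁/(r − g) ⇒ r = D₁/P + g = €4,211.3500/€63,012.30 + 0.045 = 0.066834 + 0.045 = 0.111834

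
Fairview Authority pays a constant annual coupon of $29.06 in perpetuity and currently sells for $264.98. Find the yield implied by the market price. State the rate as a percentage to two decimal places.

10.97%

P = C/r ⇒ r = C/P = $29.06/$264.98 = 0.109669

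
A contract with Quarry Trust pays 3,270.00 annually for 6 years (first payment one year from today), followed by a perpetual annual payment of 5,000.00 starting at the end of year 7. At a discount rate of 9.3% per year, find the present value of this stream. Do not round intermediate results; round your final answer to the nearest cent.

46071.73

PV of 6-year annuity: 3,270.00 × [1 − (1+0.093)^−6] / 0.093 = 14538.67065
Perpetuity value at year 6: 5,000.00 / 0.093 = 53763.44086
PV of perpetuity: 53763.44086 / (1+0.093)^6 = 31533.05760
Total PV = 14538.67065 + 31533.05760 = 46071.72825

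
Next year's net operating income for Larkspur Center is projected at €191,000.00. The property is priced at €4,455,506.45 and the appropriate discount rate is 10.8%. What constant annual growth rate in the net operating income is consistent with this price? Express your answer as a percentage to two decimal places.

6.51%

P = D₁/(r−g) ⇒ g = r − D₁/P = 0.108 − €191,000.00/€4,455,506.45 = 0.065132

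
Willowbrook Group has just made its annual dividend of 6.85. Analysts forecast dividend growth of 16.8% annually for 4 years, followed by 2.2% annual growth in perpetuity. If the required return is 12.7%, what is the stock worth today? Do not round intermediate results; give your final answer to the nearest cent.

106.90

D_1 = 8.00080
D_2 = 9.34493
D_3 = 10.91488
D_4 = 12.74858
Terminal value at year 4: TV = D_4×(1+g_2)/(r−g_2) = 13.02905/0.105 = 124.08622
P_0 = D_1/(1+r)^1 + D_2/(1+r)^2 + D_3/(1+r)^3 + D_4/(1+r)^4 + TV/(1+r)^4
    = 7.09920 + 7.35747 + 7.62513 + 7.90253 + 76.91798 = 106.90232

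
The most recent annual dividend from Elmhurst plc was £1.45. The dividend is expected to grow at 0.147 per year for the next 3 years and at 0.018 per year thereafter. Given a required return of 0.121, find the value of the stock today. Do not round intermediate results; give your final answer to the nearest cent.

D_1 = 1.66315
D_2 = 1.90763
D_3 = 2.18806
Terminal value at year 3: TV = D_3×(1+g_2)/(r−g_2) = 2.22744/0.103 = 21.62563
P_0 = D_1/(1+r)^1 + D_2/(1+r)^2 + D_3/(1+r)^3 + TV/(1+r)^3
    = 1.48363 + 1.51804 + 1.55325 + 15.35154 = 19.90646

£19.91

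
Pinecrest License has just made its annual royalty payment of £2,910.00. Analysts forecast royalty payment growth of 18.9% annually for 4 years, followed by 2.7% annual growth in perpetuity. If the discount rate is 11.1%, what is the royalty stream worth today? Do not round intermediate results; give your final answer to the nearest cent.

£60503.45

D_1 = 3459.99000
D_2 = 4113.92811
D_3 = 4891.46052
D_4 = 5815.94656
Terminal value at year 4: TV = D_4×(1+g_2)/(r−g_2) = 5972.97712/0.084 = 71106.87046
P_0 = D_1/(1+r)^1 + D_2/(1+r)^2 + D_3/(1+r)^3 + D_4/(1+r)^4 + TV/(1+r)^4
    = 3114.30243 + 3332.94833 + 3566.94470 + 3817.36926 + 46671.88366 = 60503.44837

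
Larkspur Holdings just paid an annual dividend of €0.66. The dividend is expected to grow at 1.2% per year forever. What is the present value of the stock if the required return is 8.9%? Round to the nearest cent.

€8.67

D₁ = D₀ × (1 + g) = €0.66 × 1.012 = €0.6679
Growing perpetuity: P = D₁ / (r − g) = €0.6679 / (0.089 − 0.012) = €8.67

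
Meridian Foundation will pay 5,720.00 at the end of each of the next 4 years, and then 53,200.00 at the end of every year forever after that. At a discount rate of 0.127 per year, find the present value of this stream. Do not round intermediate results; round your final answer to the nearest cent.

276784.88

PV of 4-year annuity: 5,720.00 × [1 − (1+0.127)^−4] / 0.127 = 17120.57676
Perpetuity value at year 4: 53,200.00 / 0.127 = 418897.63780
PV of perpetuity: 418897.63780 / (1+0.127)^4 = 259664.30149
Total PV = 17120.57676 + 259664.30149 = 276784.87825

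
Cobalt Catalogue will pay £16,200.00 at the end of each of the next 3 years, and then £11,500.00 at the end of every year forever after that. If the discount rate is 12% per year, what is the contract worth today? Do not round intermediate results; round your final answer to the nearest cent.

PV of 3-year annuity: £16,200.00 × [1 − (1+0.12)^−3] / 0.12 = 38909.66655
Perpetuity value at year 3: £11,500.00 / 0.12 = 95833.33333
PV of perpetuity: 95833.33333 / (1+0.12)^3 = 68212.27375
Total PV = 38909.66655 + 68212.27375 = 107121.94029

£107121.94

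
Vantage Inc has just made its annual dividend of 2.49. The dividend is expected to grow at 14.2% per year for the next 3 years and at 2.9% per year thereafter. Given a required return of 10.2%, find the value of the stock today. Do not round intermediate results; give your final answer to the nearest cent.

47.09

D_1 = 2.84358
D_2 = 3.24737
D_3 = 3.70849
Terminal value at year 3: TV = D_3×(1+g_2)/(r−g_2) = 3.81604/0.073 = 52.27453
P_0 = D_1/(1+r)^1 + D_2/(1+r)^2 + D_3/(1+r)^3 + TV/(1+r)^3
    = 2.58038 + 2.67404 + 2.77110 + 39.06118 = 47.08671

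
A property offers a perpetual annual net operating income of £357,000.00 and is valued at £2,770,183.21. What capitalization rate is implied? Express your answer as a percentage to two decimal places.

12.89%

P = C/r ⇒ r = C/P = £357,000.00/£2,770,183.21 = 0.128872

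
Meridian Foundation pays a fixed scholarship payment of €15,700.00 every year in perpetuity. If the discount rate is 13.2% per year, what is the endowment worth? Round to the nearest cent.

€118939.39

Level perpetuity: PV = C / r = €15,700.00 / 0.132 = €118,939.39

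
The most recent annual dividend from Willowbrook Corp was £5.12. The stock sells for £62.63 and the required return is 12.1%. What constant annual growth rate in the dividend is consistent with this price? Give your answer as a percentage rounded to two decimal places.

P = D₀(1+g)/(r−g) ⇒ P(r−g) = D₀(1+g) ⇒ g(P+D₀) = P·r − D₀
g = (P·r − D₀)/(P + D₀) = (£62.63×0.121 − £5.12) / (£62.63 + £5.12) = 0.036284

3.63%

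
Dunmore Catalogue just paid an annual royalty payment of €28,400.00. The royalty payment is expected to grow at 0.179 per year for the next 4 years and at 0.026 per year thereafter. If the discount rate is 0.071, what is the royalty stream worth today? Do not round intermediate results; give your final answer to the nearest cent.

€1096209.46

D_1 = 33483.60000
D_2 = 39477.16440
D_3 = 46543.57683
D_4 = 54874.87708
Terminal value at year 4: TV = D_4×(1+g_2)/(r−g_2) = 56301.62388/0.045 = 1251147.19742
P_0 = D_1/(1+r)^1 + D_2/(1+r)^2 + D_3/(1+r)^3 + D_4/(1+r)^4 + TV/(1+r)^4
    = 31263.86555 + 34416.52426 + 37887.09813 + 41707.64584 + 950934.32520 = 1096209.45898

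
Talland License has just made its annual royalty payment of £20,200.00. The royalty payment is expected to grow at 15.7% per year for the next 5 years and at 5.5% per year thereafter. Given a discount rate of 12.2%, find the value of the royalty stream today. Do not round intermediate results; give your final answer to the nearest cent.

D_1 = 23371.40000
D_2 = 27040.70980
D_3 = 31286.10124
D_4 = 36198.01913
D_5 = 41881.10814
Terminal value at year 5: TV = D_5×(1+g_2)/(r−g_2) = 44184.56908/0.067 = 659471.18037
P_0 = D_1/(1+r)^1 + D_2/(1+r)^2 + D_3/(1+r)^3 + D_4/(1+r)^4 + D_5/(1+r)^5 + TV/(1+r)^5
    = 20830.12478 + 21479.90585 + 22149.95639 + 22840.90869 + 23553.41475 + 370878.39644 = 481732.70690

£481732.71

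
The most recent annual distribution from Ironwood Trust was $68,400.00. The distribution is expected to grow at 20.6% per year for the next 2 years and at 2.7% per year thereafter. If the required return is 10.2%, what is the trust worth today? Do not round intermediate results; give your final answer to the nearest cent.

$1278526.34

D_1 = 82490.40000
D_2 = 99483.42240
Terminal value at year 2: TV = D_2×(1+g_2)/(r−g_2) = 102169.47480/0.075 = 1362259.66406
P_0 = D_1/(1+r)^1 + D_2/(1+r)^2 + TV/(1+r)^2
    = 74855.17241 + 81919.54440 + 1121751.62801 = 1278526.34483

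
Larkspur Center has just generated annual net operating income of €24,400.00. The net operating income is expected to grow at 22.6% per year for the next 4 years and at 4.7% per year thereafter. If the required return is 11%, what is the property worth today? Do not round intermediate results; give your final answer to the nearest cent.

D_1 = 29914.40000
D_2 = 36675.05440
D_3 = 44963.61669
D_4 = 55125.39407
Terminal value at year 4: TV = D_4×(1+g_2)/(r−g_2) = 57716.28759/0.063 = 916131.54902
P_0 = D_1/(1+r)^1 + D_2/(1+r)^2 + D_3/(1+r)^3 + D_4/(1+r)^4 + TV/(1+r)^4
    = 26949.90991 + 29766.29689 + 32877.00900 + 36312.80453 + 603484.22773 = 729390.24807

€729390.25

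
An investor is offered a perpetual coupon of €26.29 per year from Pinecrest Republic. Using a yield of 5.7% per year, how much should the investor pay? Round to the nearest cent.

€461.23

Level perpetuity: PV = C / r = €26.29 / 0.057 = €461.23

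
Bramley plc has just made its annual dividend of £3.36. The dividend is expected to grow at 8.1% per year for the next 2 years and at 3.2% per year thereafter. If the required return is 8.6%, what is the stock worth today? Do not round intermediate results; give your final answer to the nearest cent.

£70.30

D_1 = 3.63216
D_2 = 3.92636
Terminal value at year 2: TV = D_2×(1+g_2)/(r−g_2) = 4.05201/0.054 = 75.03720
P_0 = D_1/(1+r)^1 + D_2/(1+r)^2 + TV/(1+r)^2
    = 3.34453 + 3.32913 + 63.62341 = 70.29707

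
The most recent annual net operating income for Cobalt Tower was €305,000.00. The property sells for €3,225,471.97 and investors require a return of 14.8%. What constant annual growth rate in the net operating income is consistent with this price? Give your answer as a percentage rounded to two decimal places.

4.88%

P = D₀(1+g)/(r−g) ⇒ P(r−g) = D₀(1+g) ⇒ g(P+D₀) = P·r − D₀
g = (P·r − D₀)/(P + D₀) = (€3,225,471.97×0.148 − €305,000.00) / (€3,225,471.97 + €305,000.00) = 0.048823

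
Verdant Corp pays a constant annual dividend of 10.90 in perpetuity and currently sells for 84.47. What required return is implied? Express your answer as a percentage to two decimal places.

12.90%

P = C/r ⇒ r = C/P = 10.90/84.47 = 0.129040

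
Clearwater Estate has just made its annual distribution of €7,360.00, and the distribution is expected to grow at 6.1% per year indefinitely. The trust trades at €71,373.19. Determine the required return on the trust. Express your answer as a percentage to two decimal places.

17.04%

D₁ = €7,360.00 × 1.061 = €7,808.9600
P = D₁/(r − g) ⇒ r = D₁/P + g = €7,808.9600/€71,373.19 + 0.061 = 0.109410 + 0.061 = 0.170410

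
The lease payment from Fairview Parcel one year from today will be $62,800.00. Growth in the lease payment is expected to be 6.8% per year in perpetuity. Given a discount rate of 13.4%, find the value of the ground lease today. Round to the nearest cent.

$951515.15

Growing perpetuity: P = D₁ / (r − g) = $62,800.0000 / (0.134 − 0.068) = $951,515.15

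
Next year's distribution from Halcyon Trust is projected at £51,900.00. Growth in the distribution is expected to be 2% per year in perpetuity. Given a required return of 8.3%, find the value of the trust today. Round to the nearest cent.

£823809.52

Growing perpetuity: P = D₁ / (r − g) = £51,900.0000 / (0.083 − 0.02) = £823,809.52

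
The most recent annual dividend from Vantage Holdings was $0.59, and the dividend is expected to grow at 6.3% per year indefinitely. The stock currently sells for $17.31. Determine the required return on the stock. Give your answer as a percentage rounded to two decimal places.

D₁ = $0.59 × 1.063 = $0.6272
P = D₁/(r − g) ⇒ r = D₁/P + g = $0.6272/$17.31 + 0.063 = 0.036232 + 0.063 = 0.099232

9.92%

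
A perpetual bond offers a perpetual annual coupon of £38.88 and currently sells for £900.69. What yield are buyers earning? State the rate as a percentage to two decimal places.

4.32%

P = C/r ⇒ r = C/P = £38.88/£900.69 = 0.043167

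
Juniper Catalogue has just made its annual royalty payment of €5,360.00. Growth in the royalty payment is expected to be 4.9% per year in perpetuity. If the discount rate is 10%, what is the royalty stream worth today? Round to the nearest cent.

€110247.84

D₁ = D₀ × (1 + g) = €5,360.00 × 1.049 = €5,622.6400
Growing perpetuity: P = D₁ / (r − g) = €5,622.6400 / (0.1 − 0.049) = €110,247.84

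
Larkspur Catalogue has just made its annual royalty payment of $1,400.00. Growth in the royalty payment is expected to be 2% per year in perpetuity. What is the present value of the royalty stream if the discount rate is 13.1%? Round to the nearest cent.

$12864.86

D₁ = D₀ × (1 + g) = $1,400.00 × 1.02 = $1,428.0000
Growing perpetuity: P = D₁ / (r − g) = $1,428.0000 / (0.131 − 0.02) = $12,864.86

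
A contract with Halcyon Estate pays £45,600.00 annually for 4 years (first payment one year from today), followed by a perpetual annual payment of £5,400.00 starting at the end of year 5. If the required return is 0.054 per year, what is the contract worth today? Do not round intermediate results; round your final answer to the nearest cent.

PV of 4-year annuity: £45,600.00 × [1 − (1+0.054)^−4] / 0.054 = 160204.16036
Perpetuity value at year 4: £5,400.00 / 0.054 = 100000.00000
PV of perpetuity: 100000.00000 / (1+0.054)^4 = 81028.45469
Total PV = 160204.16036 + 81028.45469 = 241232.61505

£241232.62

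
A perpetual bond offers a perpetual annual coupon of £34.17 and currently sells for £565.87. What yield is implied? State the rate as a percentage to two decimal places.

P = C/r ⇒ r = C/P = £34.17/£565.87 = 0.060385

6.04%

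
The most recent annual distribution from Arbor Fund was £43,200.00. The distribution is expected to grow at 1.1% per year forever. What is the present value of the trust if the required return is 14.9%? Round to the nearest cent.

£316486.96

D₁ = D₀ × (1 + g) = £43,200.00 × 1.011 = £43,675.2000
Growing perpetuity: P = D₁ / (r − g) = £43,675.2000 / (0.149 − 0.011) = £316,486.96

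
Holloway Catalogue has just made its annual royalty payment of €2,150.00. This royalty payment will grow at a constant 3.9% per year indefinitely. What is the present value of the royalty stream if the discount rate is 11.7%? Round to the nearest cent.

€28639.10

D₁ = D₀ × (1 + g) = €2,150.00 × 1.039 = €2,233.8500
Growing perpetuity: P = D₁ / (r − g) = €2,233.8500 / (0.117 − 0.039) = €28,639.10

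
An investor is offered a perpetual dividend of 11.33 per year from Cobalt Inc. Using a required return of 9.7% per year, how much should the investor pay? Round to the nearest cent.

Level perpetuity: PV = C / r = 11.33 / 0.097 = 116.80

116.80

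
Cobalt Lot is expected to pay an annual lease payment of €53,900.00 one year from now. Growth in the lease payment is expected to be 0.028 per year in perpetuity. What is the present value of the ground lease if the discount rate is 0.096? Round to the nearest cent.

€792647.06

Growing perpetuity: P = D₁ / (r − g) = €53,900.0000 / (0.096 − 0.028) = €792,647.06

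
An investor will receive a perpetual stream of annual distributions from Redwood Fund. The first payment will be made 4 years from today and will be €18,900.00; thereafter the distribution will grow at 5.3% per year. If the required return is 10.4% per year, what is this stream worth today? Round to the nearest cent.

Value at end of year 3: C₁ / (r − g) = €18,900.00 / (0.104 − 0.053) = €370,588.2353
Discount to today: PV = €370,588.2353 / (1 + 0.104)^3 = €370,588.2353 / 1.345573 = €275,412.98

€275412.98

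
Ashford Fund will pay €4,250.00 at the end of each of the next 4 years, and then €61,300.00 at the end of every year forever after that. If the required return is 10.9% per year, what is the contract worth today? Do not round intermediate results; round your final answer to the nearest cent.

PV of 4-year annuity: €4,250.00 × [1 − (1+0.109)^−4] / 0.109 = 13213.59563
Perpetuity value at year 4: €61,300.00 / 0.109 = 562385.32110
PV of perpetuity: 562385.32110 / (1+0.109)^4 = 371798.63584
Total PV = 13213.59563 + 371798.63584 = 385012.23148

€385012.23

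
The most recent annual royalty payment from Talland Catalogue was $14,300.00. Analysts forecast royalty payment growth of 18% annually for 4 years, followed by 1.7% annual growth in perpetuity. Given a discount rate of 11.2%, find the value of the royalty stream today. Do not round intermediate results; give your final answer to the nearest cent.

D_1 = 16874.00000
D_2 = 19911.32000
D_3 = 23495.35760
D_4 = 27724.52197
Terminal value at year 4: TV = D_4×(1+g_2)/(r−g_2) = 28195.83884/0.095 = 296798.30359
P_0 = D_1/(1+r)^1 + D_2/(1+r)^2 + D_3/(1+r)^3 + D_4/(1+r)^4 + TV/(1+r)^4
    = 15174.46043 + 16102.39506 + 17087.07390 + 18131.96691 + 194107.47729 = 260603.37359

$260603.37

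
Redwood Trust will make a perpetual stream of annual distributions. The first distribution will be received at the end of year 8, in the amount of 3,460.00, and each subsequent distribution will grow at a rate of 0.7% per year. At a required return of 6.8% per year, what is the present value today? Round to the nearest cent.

35788.83

Value at end of year 7: C₁ / (r − g) = 3,460.00 / (0.068 − 0.007) = 56,721.3115
Discount to today: PV = 56,721.3115 / (1 + 0.068)^7 = 56,721.3115 / 1.584889 = 35,788.83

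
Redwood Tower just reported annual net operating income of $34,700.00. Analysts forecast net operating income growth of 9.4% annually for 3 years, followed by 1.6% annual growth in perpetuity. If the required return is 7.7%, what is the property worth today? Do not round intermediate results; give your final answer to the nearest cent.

$713177.74

D_1 = 37961.80000
D_2 = 41530.20920
D_3 = 45434.04886
Terminal value at year 3: TV = D_3×(1+g_2)/(r−g_2) = 46160.99365/0.061 = 756737.60076
P_0 = D_1/(1+r)^1 + D_2/(1+r)^2 + D_3/(1+r)^3 + TV/(1+r)^3
    = 35247.72516 + 35804.09594 + 36369.24880 + 605756.66856 = 713177.73846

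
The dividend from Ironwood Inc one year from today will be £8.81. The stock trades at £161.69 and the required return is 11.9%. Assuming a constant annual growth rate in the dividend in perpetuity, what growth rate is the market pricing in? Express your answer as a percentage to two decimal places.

P = D₁/(r−g) ⇒ g = r − D₁/P = 0.119 − £8.81/£161.69 = 0.064513

6.45%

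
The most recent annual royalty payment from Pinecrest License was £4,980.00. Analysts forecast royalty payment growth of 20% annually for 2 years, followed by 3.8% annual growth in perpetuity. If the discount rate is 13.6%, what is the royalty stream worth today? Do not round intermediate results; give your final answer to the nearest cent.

D_1 = 5976.00000
D_2 = 7171.20000
Terminal value at year 2: TV = D_2×(1+g_2)/(r−g_2) = 7443.70560/0.098 = 75956.17959
P_0 = D_1/(1+r)^1 + D_2/(1+r)^2 + TV/(1+r)^2
    = 5260.56338 + 5556.93315 + 58858.12865 = 69675.62518

£69675.63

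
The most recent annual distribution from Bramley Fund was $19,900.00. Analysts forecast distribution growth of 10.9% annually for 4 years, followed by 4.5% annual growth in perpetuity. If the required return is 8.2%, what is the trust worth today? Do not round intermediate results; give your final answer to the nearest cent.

D_1 = 22069.10000
D_2 = 24474.63190
D_3 = 27142.36678
D_4 = 30100.88476
Terminal value at year 4: TV = D_4×(1+g_2)/(r−g_2) = 31455.42457/0.037 = 850146.61000
P_0 = D_1/(1+r)^1 + D_2/(1+r)^2 + D_3/(1+r)^3 + D_4/(1+r)^4 + TV/(1+r)^4
    = 20396.58041 + 20905.55238 + 21427.22512 + 21961.91559 + 620275.72397 = 704966.99746

$704967.00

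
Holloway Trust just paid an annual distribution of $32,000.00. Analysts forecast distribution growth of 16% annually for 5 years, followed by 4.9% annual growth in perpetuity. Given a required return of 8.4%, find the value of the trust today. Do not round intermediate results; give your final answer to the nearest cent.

$1542832.50

D_1 = 37120.00000
D_2 = 43059.20000
D_3 = 49948.67200
D_4 = 57940.45952
D_5 = 67210.93304
Terminal value at year 5: TV = D_5×(1+g_2)/(r−g_2) = 70504.26876/0.035 = 2014407.67892
P_0 = D_1/(1+r)^1 + D_2/(1+r)^2 + D_3/(1+r)^3 + D_4/(1+r)^4 + D_5/(1+r)^5 + TV/(1+r)^5
    = 34243.54244 + 36644.38120 + 39213.54446 + 41962.83356 + 44904.87724 + 1345863.32065 = 1542832.49954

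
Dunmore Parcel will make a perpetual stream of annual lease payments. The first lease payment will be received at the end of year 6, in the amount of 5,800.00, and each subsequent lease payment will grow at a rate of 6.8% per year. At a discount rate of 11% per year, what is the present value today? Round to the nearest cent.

Value at end of year 5: C₁ / (r − g) = 5,800.00 / (0.11 − 0.068) = 138,095.2381
Discount to today: PV = 138,095.2381 / (1 + 0.11)^5 = 138,095.2381 / 1.685058 = 81,952.80

81952.80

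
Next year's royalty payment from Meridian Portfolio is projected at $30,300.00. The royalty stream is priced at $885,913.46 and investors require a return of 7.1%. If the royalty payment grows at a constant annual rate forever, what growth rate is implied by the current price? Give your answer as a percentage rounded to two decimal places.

3.68%

P = D₁/(r−g) ⇒ g = r − D₁/P = 0.071 − $30,300.00/$885,913.46 = 0.036798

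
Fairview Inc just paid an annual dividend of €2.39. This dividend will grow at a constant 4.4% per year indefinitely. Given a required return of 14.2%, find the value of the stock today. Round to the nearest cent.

D₁ = D₀ × (1 + g) = €2.39 × 1.044 = €2.4952
Growing perpetuity: P = D₁ / (r − g) = €2.4952 / (0.142 − 0.044) = €25.46

€25.46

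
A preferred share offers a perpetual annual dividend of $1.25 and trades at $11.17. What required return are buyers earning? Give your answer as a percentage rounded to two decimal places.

P = C/r ⇒ r = C/P = $1.25/$11.17 = 0.111907

11.19%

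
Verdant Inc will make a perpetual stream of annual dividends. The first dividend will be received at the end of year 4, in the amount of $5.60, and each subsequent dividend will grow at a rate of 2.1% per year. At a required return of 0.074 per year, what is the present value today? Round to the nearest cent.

$85.29

Value at end of year 3: C₁ / (r − g) = $5.60 / (0.074 − 0.021) = $105.6604
Discount to today: PV = $105.6604 / (1 + 0.074)^3 = $105.6604 / 1.238833 = $85.29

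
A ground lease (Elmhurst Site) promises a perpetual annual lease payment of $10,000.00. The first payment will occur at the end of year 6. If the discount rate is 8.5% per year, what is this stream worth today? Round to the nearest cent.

Value at end of year 5: C / r = $10,000.00 / 0.085 = $117,647.0588
Discount to today: PV = $117,647.0588 / (1 + 0.085)^5 = $117,647.0588 / 1.503657 = $78,240.64

$78240.64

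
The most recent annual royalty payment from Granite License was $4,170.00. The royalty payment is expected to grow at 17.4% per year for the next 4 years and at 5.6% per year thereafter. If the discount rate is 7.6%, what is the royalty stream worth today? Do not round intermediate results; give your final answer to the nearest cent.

D_1 = 4895.58000
D_2 = 5747.41092
D_3 = 6747.46042
D_4 = 7921.51853
Terminal value at year 4: TV = D_4×(1+g_2)/(r−g_2) = 8365.12357/0.02 = 418256.17855
P_0 = D_1/(1+r)^1 + D_2/(1+r)^2 + D_3/(1+r)^3 + D_4/(1+r)^4 + TV/(1+r)^4
    = 4549.79554 + 4964.18212 + 5416.31023 + 5909.61730 + 312027.79338 = 332867.69857

$332867.70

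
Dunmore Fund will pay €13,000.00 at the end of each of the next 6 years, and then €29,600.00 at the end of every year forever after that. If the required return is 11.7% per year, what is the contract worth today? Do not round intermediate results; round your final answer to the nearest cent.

€184158.25

PV of 6-year annuity: €13,000.00 × [1 − (1+0.117)^−6] / 0.117 = 53905.52339
Perpetuity value at year 6: €29,600.00 / 0.117 = 252991.45299
PV of perpetuity: 252991.45299 / (1+0.117)^6 = 130252.72282
Total PV = 53905.52339 + 130252.72282 = 184158.24621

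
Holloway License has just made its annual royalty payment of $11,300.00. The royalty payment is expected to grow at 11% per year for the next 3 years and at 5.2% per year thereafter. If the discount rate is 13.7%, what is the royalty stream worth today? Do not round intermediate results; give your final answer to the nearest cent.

$162440.93

D_1 = 12543.00000
D_2 = 13922.73000
D_3 = 15454.23030
Terminal value at year 3: TV = D_3×(1+g_2)/(r−g_2) = 16257.85028/0.085 = 191268.82677
P_0 = D_1/(1+r)^1 + D_2/(1+r)^2 + D_3/(1+r)^3 + TV/(1+r)^3
    = 11031.66227 + 10769.69667 + 10513.95190 + 130125.61644 = 162440.92728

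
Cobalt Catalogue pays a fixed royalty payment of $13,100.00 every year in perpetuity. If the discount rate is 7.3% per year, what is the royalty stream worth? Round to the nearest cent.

Level perpetuity: PV = C / r = $13,100.00 / 0.073 = $179,452.05

$179452.05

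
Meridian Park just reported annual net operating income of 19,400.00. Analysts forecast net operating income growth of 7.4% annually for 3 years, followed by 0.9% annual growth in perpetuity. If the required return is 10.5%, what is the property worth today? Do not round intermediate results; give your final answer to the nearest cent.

242213.16

D_1 = 20835.60000
D_2 = 22377.43440
D_3 = 24033.36455
Terminal value at year 3: TV = D_3×(1+g_2)/(r−g_2) = 24249.66483/0.096 = 252600.67528
P_0 = D_1/(1+r)^1 + D_2/(1+r)^2 + D_3/(1+r)^3 + TV/(1+r)^3
    = 18855.74661 + 18326.76186 + 17812.61741 + 187218.03090 = 242213.15677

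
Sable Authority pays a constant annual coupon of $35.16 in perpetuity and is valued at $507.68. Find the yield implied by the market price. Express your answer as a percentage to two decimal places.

P = C/r ⇒ r = C/P = $35.16/$507.68 = 0.069256

6.93%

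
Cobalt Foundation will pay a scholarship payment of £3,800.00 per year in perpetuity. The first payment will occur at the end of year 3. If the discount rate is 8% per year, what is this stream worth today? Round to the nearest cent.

£40723.59

Value at end of year 2: C / r = £3,800.00 / 0.08 = £47,500.0000
Discount to today: PV = £47,500.0000 / (1 + 0.08)^2 = £47,500.0000 / 1.166400 = £40,723.59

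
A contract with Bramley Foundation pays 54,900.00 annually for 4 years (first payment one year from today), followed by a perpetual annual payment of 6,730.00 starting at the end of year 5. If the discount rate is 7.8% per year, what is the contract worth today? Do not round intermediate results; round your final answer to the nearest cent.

246540.05

PV of 4-year annuity: 54,900.00 × [1 − (1+0.078)^−4] / 0.078 = 182648.20445
Perpetuity value at year 4: 6,730.00 / 0.078 = 86282.05128
PV of perpetuity: 86282.05128 / (1+0.078)^4 = 63891.84334
Total PV = 182648.20445 + 63891.84334 = 246540.04779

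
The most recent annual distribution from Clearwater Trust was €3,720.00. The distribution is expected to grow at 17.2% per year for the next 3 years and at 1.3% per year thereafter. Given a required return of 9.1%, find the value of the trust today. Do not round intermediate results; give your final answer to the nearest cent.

€72792.33

D_1 = 4359.84000
D_2 = 5109.73248
D_3 = 5988.60647
Terminal value at year 3: TV = D_3×(1+g_2)/(r−g_2) = 6066.45835/0.078 = 77775.10706
P_0 = D_1/(1+r)^1 + D_2/(1+r)^2 + D_3/(1+r)^3 + TV/(1+r)^3
    = 3996.18698 + 4292.87914 + 4611.59886 + 59891.66212 = 72792.32711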